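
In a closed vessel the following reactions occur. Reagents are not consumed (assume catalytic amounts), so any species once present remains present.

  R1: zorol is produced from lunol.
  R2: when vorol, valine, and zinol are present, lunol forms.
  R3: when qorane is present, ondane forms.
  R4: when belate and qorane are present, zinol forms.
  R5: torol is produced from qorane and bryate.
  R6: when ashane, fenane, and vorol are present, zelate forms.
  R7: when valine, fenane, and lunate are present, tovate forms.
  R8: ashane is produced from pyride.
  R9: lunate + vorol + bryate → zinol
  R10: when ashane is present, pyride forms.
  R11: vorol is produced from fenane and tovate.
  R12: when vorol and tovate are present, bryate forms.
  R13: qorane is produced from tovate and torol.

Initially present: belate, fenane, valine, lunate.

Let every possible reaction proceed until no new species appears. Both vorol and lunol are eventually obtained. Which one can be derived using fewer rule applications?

vorol

vorol: valine, fenane, and lunate present → tovate forms (R7). fenane and tovate present → vorol forms (R11). [2 rule applications]
lunol: valine, fenane, and lunate present → tovate forms (R7). fenane and tovate present → vorol forms (R11). vorol and tovate present → bryate forms (R12). lunate, vorol, and bryate present → zinol forms (R9). vorol, valine, and zinol present → lunol forms (R2). [5 rule applications]
vorol needs fewer.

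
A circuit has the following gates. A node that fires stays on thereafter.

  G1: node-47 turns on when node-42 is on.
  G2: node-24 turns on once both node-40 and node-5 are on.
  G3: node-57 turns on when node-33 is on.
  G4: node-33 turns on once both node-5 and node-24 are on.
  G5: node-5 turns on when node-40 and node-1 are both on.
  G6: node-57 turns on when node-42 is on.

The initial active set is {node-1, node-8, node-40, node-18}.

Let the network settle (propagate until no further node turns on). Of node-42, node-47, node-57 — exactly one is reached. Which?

G5: node-40 and node-1 on → node-5 on.
G2: node-40 and node-5 on → node-24 on.
G4: node-5 and node-24 on → node-33 on.
node-33 is on, so node-57 turns on (G3).
node-47 would need node-42 (G1), but node-42 never turns on. No rule produces node-42, and it is not given.

node-57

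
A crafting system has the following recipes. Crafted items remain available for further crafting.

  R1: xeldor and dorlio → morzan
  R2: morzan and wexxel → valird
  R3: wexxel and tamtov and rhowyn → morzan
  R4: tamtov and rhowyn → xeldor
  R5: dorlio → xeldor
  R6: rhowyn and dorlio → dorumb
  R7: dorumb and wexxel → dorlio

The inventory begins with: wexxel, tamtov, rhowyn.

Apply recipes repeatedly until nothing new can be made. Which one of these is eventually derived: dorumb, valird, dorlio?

wexxel and tamtov and rhowyn → morzan (R3).
morzan and wexxel → valird (R2).
dorlio would need dorumb and wexxel (R7), but dorumb is never obtained. dorumb would need rhowyn and dorlio (R6), but dorlio is never obtained.

valird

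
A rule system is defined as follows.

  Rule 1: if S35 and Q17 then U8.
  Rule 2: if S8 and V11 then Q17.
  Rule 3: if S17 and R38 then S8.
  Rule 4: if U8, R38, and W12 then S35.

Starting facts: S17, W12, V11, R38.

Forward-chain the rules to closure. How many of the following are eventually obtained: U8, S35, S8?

1

S17 and R38 hold, so S8 follows (Rule 3).
U8 would need S35 and Q17 (Rule 1), but S35 is never established.
S35 would need U8, R38, and W12 (Rule 4), but U8 is never established.
S8: reached.
Reached: S8 — 1 of the 3.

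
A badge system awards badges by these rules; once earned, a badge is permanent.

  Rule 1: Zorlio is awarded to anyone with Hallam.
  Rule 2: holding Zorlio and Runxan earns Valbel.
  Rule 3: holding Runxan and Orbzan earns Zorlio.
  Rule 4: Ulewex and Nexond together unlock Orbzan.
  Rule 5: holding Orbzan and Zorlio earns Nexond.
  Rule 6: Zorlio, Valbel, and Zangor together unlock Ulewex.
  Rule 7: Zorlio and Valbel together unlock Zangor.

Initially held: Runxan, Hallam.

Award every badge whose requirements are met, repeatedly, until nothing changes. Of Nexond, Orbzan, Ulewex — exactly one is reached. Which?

Ulewex

With Hallam, Zorlio is earned (Rule 1).
With Zorlio and Runxan, Valbel is earned (Rule 2).
With Zorlio and Valbel, Zangor is earned (Rule 7).
With Zorlio, Valbel, and Zangor, Ulewex is earned (Rule 6).
Orbzan would need Ulewex and Nexond (Rule 4), but Nexond is never earned. Nexond would need Orbzan and Zorlio (Rule 5), but Orbzan is never earned.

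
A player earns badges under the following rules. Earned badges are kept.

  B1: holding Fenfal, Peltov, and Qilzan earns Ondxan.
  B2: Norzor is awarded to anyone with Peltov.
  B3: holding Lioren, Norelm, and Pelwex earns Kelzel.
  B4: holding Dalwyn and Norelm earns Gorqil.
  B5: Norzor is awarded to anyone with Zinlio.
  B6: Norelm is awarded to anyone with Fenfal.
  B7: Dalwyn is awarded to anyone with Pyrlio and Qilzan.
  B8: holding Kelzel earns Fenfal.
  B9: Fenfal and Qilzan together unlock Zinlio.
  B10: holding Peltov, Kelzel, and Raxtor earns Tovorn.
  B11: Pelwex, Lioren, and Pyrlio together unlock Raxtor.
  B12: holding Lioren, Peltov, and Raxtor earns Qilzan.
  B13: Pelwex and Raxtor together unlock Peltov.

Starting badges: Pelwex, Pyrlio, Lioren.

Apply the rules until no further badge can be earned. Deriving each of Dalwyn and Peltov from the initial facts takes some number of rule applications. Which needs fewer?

Peltov

Peltov: With Pelwex, Lioren, and Pyrlio, Raxtor is earned (B11). With Pelwex and Raxtor, Peltov is earned (B13). [2 rule applications]
Dalwyn: With Pelwex, Lioren, and Pyrlio, Raxtor is earned (B11). With Pelwex and Raxtor, Peltov is earned (B13). With Lioren, Peltov, and Raxtor, Qilzan is earned (B12). With Pyrlio and Qilzan, Dalwyn is earned (B7). [4 rule applications]
Peltov needs fewer.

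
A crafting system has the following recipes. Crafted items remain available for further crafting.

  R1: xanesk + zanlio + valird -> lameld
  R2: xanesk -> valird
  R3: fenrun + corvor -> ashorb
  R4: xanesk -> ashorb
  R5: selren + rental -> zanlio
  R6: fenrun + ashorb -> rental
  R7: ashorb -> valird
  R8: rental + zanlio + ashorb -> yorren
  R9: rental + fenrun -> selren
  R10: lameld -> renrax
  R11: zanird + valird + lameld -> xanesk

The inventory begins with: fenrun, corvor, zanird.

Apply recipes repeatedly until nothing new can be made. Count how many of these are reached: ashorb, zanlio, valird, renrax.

fenrun + corvor -> ashorb (R3).
fenrun + ashorb -> rental (R6).
ashorb -> valird (R7).
Using R9, rental and fenrun make selren.
Using R5, selren and rental make zanlio.
ashorb: reached.
zanlio: reached.
valird: reached.
renrax would need lameld (R10), but lameld is never obtained.
Reached: ashorb, zanlio, and valird — 3 of the 4.

3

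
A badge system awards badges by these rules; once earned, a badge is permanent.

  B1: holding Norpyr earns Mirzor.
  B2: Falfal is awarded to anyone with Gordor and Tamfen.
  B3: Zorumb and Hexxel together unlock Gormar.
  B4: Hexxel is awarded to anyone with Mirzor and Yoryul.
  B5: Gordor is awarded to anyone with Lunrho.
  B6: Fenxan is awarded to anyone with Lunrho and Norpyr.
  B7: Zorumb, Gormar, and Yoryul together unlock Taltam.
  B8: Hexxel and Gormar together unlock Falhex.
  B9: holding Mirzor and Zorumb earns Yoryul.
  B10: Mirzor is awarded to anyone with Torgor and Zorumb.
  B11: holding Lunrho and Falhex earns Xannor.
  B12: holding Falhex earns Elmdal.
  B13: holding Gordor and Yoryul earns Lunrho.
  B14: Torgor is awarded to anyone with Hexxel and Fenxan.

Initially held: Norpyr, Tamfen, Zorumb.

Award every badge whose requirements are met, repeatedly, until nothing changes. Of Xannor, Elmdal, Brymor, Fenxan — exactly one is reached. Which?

With Norpyr, Mirzor is earned (B1).
With Mirzor and Zorumb, Yoryul is earned (B9).
With Mirzor and Yoryul, Hexxel is earned (B4).
With Zorumb and Hexxel, Gormar is earned (B3).
With Hexxel and Gormar, Falhex is earned (B8).
With Falhex, Elmdal is earned (B12).
Xannor would need Lunrho and Falhex (B11), but Lunrho is never earned. No rule produces Brymor, and it is not given. Fenxan would need Lunrho and Norpyr (B6), but Lunrho is never earned.

Elmdal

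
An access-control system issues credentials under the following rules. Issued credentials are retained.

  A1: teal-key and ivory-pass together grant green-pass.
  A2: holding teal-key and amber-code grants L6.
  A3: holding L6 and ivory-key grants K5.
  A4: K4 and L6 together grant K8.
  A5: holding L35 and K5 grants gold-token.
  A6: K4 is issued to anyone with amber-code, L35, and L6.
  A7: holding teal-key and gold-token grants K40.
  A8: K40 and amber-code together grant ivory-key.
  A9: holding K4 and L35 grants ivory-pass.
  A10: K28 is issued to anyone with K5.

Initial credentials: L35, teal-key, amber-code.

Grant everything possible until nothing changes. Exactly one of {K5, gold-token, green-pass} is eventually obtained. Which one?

green-pass

Holding teal-key and amber-code grants L6 (A2).
Holding amber-code, L35, and L6 grants K4 (A6).
Holding K4 and L35 grants ivory-pass (A9).
Holding teal-key and ivory-pass grants green-pass (A1).
K5 would need L6 and ivory-key (A3), but ivory-key is never granted. gold-token would need L35 and K5 (A5), but K5 is never granted.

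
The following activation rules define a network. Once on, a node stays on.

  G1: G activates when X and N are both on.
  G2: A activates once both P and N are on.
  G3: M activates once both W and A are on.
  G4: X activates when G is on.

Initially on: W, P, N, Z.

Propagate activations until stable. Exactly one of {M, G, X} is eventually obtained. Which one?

P and N are on, so A activates (G2).
W and A are on, so M activates (G3).
X would need G (G4), but G never turns on. G would need X and N (G1), but X never turns on.

M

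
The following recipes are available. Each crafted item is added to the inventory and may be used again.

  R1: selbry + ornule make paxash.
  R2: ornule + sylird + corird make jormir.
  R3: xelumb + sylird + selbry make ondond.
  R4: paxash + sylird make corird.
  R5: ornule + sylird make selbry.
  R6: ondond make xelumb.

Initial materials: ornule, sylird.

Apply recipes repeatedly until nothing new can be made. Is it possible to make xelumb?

xelumb would need ondond (R6), but ondond is never obtained.

No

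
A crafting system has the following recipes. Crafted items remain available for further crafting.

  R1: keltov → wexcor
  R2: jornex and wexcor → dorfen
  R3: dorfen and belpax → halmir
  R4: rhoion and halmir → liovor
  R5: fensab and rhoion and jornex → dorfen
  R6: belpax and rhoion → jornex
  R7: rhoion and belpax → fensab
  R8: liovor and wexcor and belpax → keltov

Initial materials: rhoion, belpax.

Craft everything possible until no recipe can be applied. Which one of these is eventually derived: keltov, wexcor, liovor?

Using R7, rhoion and belpax make fensab.
belpax and rhoion → jornex (R6).
Using R5, fensab, rhoion, and jornex make dorfen.
Using R3, dorfen and belpax make halmir.
Using R4, rhoion and halmir make liovor.
keltov would need liovor, wexcor, and belpax (R8), but wexcor is never obtained. wexcor would need keltov (R1), but keltov is never obtained.

liovor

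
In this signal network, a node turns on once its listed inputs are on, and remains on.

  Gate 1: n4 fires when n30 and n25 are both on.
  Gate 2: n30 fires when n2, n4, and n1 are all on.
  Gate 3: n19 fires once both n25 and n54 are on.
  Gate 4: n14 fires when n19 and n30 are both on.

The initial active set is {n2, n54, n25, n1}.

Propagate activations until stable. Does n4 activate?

n4 would need n30 and n25 (Gate 1), but n30 never turns on.

No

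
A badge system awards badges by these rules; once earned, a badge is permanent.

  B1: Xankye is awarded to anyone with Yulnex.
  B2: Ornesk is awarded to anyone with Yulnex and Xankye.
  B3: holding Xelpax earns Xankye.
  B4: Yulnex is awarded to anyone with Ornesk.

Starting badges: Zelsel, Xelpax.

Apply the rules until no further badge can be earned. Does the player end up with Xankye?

With Xelpax, Xankye is earned (B3).

Yes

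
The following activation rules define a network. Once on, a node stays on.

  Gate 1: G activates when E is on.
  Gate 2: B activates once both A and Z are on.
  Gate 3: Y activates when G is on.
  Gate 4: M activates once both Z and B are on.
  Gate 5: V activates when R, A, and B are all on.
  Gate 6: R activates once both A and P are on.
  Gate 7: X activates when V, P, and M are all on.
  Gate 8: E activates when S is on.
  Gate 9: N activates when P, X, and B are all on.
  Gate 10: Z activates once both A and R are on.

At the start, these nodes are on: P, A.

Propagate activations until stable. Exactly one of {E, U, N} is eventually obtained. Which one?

Gate 6: A and P on → R on.
Gate 10: A and R on → Z on.
A and Z are on, so B activates (Gate 2).
Gate 5: R, A, and B on → V on.
Z and B are on, so M activates (Gate 4).
V, P, and M are on, so X activates (Gate 7).
P, X, and B are on, so N activates (Gate 9).
E would need S (Gate 8), but S never turns on. No rule produces U, and it is not given.

N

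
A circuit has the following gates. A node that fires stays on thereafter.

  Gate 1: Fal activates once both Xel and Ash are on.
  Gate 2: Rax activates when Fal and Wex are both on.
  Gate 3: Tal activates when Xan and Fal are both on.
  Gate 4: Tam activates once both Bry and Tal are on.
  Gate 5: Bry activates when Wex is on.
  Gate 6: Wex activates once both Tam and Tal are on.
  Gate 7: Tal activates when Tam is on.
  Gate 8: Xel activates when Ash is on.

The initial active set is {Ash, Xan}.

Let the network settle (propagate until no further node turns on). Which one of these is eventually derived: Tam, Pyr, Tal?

Gate 8: Ash on → Xel on.
Xel and Ash are on, so Fal activates (Gate 1).
Gate 3: Xan and Fal on → Tal on.
No rule produces Pyr, and it is not given. Tam would need Bry and Tal (Gate 4), but Bry never turns on.

Tal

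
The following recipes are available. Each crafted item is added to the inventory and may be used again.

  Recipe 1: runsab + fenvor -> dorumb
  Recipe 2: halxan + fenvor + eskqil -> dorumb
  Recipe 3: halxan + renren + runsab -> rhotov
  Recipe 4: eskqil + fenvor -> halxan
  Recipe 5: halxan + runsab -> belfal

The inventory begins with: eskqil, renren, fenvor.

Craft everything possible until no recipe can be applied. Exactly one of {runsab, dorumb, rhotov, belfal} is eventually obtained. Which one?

eskqil + fenvor -> halxan (Recipe 4).
Using Recipe 2, halxan, fenvor, and eskqil make dorumb.
rhotov would need halxan, renren, and runsab (Recipe 3), but runsab is never obtained. No rule produces runsab, and it is not given. belfal would need halxan and runsab (Recipe 5), but runsab is never obtained.

dorumb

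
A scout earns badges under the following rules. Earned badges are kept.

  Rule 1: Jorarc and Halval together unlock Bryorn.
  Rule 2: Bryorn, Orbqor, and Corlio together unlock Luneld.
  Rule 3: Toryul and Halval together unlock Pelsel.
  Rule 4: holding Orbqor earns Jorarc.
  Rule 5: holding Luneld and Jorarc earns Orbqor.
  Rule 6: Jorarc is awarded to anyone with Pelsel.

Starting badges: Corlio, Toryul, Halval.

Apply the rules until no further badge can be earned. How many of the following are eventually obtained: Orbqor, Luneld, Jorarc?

With Toryul and Halval, Pelsel is earned (Rule 3).
With Pelsel, Jorarc is earned (Rule 6).
Orbqor would need Luneld and Jorarc (Rule 5), but Luneld is never earned.
Luneld would need Bryorn, Orbqor, and Corlio (Rule 2), but Orbqor is never earned.
Jorarc: reached.
Reached: Jorarc — 1 of the 3.

1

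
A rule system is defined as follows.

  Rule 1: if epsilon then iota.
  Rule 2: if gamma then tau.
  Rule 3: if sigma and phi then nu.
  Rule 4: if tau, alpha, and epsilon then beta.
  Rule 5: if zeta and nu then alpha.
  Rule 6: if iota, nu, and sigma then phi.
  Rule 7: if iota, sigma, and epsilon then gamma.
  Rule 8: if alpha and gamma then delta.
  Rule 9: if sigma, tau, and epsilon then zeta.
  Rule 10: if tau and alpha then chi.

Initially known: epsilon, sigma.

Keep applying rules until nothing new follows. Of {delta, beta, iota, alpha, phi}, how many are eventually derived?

From epsilon, Rule 1 gives iota.
delta would need alpha and gamma (Rule 8), but alpha is never established.
beta would need tau, alpha, and epsilon (Rule 4), but alpha is never established.
iota: reached.
alpha would need zeta and nu (Rule 5), but nu is never established.
phi would need iota, nu, and sigma (Rule 6), but nu is never established.
Reached: iota — 1 of the 5.

1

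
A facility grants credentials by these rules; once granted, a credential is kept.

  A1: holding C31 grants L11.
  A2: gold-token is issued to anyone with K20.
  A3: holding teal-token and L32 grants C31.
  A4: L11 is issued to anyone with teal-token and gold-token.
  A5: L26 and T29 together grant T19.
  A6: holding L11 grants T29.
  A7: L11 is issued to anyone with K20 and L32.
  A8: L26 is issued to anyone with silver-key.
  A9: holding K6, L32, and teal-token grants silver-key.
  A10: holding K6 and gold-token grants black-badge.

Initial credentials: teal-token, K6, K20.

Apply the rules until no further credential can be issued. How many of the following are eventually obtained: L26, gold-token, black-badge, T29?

Holding K20 grants gold-token (A2).
Holding K6 and gold-token grants black-badge (A10).
Holding teal-token and gold-token grants L11 (A4).
Holding L11 grants T29 (A6).
L26 would need silver-key (A8), but silver-key is never granted.
gold-token: reached.
black-badge: reached.
T29: reached.
Reached: gold-token, black-badge, and T29 — 3 of the 4.

3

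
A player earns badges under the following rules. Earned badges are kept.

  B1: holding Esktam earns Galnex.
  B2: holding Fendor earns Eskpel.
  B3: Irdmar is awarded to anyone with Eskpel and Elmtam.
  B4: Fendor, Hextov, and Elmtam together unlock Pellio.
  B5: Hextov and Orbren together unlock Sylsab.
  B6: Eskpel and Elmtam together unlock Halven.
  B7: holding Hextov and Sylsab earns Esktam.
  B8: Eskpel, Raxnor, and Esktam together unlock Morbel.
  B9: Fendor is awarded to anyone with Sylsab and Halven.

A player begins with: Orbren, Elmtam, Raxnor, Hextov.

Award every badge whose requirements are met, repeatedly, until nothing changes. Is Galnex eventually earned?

With Hextov and Orbren, Sylsab is earned (B5).
With Hextov and Sylsab, Esktam is earned (B7).
With Esktam, Galnex is earned (B1).

Yes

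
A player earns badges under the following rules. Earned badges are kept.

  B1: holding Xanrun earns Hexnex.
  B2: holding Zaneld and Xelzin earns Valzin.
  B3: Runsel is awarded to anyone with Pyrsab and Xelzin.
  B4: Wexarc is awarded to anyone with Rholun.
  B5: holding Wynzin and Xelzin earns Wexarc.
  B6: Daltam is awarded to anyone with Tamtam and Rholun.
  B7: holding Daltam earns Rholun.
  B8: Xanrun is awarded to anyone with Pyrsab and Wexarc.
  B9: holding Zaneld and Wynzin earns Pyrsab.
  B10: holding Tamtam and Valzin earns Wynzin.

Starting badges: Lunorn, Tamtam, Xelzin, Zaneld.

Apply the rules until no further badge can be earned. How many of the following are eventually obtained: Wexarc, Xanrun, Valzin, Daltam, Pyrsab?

With Zaneld and Xelzin, Valzin is earned (B2).
With Tamtam and Valzin, Wynzin is earned (B10).
With Zaneld and Wynzin, Pyrsab is earned (B9).
With Wynzin and Xelzin, Wexarc is earned (B5).
With Pyrsab and Wexarc, Xanrun is earned (B8).
Wexarc: reached.
Xanrun: reached.
Valzin: reached.
Daltam would need Tamtam and Rholun (B6), but Rholun is never earned.
Pyrsab: reached.
Reached: Wexarc, Xanrun, Valzin, and Pyrsab — 4 of the 5.

4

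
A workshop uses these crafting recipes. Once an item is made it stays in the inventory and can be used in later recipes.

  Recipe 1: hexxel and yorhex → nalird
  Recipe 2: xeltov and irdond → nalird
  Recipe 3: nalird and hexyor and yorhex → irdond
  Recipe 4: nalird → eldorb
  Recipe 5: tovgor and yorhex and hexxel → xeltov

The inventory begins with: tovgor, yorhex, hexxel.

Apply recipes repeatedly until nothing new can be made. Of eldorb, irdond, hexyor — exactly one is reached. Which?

Using Recipe 1, hexxel and yorhex make nalird.
Using Recipe 4, nalird makes eldorb.
No rule produces hexyor, and it is not given. irdond would need nalird, hexyor, and yorhex (Recipe 3), but hexyor is never obtained.

eldorb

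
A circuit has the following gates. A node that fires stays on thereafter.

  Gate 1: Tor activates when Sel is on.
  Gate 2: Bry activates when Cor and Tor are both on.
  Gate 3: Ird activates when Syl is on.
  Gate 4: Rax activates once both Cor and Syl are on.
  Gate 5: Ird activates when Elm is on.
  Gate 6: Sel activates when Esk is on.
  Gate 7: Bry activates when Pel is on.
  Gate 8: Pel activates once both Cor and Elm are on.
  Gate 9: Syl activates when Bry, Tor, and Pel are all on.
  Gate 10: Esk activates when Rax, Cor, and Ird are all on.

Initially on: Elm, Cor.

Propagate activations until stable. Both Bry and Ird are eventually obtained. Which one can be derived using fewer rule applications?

Ird

Ird: Gate 5: Elm on → Ird on. [1 rule application]
Bry: Gate 8: Cor and Elm on → Pel on. Pel is on, so Bry activates (Gate 7). [2 rule applications]
Ird needs fewer.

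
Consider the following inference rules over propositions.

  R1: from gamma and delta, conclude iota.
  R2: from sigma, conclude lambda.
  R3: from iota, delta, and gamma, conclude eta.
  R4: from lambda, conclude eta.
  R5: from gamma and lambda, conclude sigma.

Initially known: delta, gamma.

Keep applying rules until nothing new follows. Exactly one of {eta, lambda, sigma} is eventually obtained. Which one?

eta

From gamma and delta, R1 gives iota.
iota, delta, and gamma hold, so eta follows (R3).
sigma would need gamma and lambda (R5), but lambda is never established. lambda would need sigma (R2), but sigma is never established.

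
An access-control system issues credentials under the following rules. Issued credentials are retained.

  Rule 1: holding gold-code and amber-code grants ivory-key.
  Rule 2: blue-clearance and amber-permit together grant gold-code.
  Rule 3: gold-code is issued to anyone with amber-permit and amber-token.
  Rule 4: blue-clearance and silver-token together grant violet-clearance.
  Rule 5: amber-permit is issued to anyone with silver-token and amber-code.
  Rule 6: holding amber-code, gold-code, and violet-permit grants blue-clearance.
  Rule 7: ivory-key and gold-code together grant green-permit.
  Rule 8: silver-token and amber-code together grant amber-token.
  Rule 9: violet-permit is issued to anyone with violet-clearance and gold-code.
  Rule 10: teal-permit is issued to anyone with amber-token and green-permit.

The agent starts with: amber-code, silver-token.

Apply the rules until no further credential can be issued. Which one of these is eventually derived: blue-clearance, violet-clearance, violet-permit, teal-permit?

teal-permit

Holding silver-token and amber-code grants amber-permit (Rule 5).
Holding silver-token and amber-code grants amber-token (Rule 8).
Holding amber-permit and amber-token grants gold-code (Rule 3).
Holding gold-code and amber-code grants ivory-key (Rule 1).
Holding ivory-key and gold-code grants green-permit (Rule 7).
Holding amber-token and green-permit grants teal-permit (Rule 10).
violet-permit would need violet-clearance and gold-code (Rule 9), but violet-clearance is never granted. violet-clearance would need blue-clearance and silver-token (Rule 4), but blue-clearance is never granted. blue-clearance would need amber-code, gold-code, and violet-permit (Rule 6), but violet-permit is never granted.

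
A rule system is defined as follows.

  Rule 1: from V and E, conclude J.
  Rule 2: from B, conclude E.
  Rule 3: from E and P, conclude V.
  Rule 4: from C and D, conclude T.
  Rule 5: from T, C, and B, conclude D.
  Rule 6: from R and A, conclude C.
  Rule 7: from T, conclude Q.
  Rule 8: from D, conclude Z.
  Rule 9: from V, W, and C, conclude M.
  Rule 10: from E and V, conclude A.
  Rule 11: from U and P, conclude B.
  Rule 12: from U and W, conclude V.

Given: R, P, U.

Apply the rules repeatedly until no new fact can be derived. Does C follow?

U and P hold, so B follows (Rule 11).
From B, Rule 2 gives E.
E and P hold, so V follows (Rule 3).
From E and V, Rule 10 gives A.
From R and A, Rule 6 gives C.

Yes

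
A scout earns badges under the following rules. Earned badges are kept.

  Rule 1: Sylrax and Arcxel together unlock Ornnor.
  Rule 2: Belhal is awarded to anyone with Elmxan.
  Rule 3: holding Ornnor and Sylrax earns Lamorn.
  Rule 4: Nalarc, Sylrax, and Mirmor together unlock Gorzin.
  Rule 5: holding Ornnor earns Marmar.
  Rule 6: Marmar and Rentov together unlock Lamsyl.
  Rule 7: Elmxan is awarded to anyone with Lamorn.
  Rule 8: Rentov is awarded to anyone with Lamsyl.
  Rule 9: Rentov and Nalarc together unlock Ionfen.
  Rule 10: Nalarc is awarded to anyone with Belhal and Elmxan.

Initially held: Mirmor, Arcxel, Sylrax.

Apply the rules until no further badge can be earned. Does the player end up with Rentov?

No

Rentov would need Lamsyl (Rule 8), but Lamsyl is never earned.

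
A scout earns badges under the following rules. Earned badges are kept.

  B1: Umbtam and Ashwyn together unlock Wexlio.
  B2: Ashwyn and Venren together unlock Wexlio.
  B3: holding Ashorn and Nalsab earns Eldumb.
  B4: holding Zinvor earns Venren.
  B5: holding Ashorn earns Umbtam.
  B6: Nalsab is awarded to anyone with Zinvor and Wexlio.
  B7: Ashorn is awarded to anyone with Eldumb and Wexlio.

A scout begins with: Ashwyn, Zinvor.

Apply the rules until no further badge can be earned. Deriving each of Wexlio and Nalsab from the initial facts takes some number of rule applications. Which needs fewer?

Wexlio

Wexlio: With Zinvor, Venren is earned (B4). With Ashwyn and Venren, Wexlio is earned (B2). [2 rule applications]
Nalsab: With Zinvor, Venren is earned (B4). With Ashwyn and Venren, Wexlio is earned (B2). With Zinvor and Wexlio, Nalsab is earned (B6). [3 rule applications]
Wexlio needs fewer.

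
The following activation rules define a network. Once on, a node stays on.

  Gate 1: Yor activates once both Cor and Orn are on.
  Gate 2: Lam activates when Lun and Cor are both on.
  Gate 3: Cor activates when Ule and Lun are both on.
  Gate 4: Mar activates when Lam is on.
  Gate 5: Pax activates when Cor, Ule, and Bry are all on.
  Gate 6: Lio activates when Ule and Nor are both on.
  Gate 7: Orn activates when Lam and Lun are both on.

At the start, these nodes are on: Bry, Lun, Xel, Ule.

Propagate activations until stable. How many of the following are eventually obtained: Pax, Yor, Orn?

Ule and Lun are on, so Cor activates (Gate 3).
Cor, Ule, and Bry are on, so Pax activates (Gate 5).
Gate 2: Lun and Cor on → Lam on.
Gate 7: Lam and Lun on → Orn on.
Cor and Orn are on, so Yor activates (Gate 1).
Pax: reached.
Yor: reached.
Orn: reached.
All 3 are reached.

3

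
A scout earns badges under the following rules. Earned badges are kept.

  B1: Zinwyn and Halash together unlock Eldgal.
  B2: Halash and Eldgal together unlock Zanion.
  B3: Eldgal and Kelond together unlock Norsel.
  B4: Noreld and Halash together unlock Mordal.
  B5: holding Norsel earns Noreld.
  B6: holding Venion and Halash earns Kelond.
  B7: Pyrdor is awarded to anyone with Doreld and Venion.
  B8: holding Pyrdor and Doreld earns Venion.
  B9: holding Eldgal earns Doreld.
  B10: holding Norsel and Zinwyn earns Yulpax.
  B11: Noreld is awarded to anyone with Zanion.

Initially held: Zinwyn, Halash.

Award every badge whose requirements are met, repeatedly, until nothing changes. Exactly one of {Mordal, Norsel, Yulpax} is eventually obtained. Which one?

Mordal

With Zinwyn and Halash, Eldgal is earned (B1).
With Halash and Eldgal, Zanion is earned (B2).
With Zanion, Noreld is earned (B11).
With Noreld and Halash, Mordal is earned (B4).
Yulpax would need Norsel and Zinwyn (B10), but Norsel is never earned. Norsel would need Eldgal and Kelond (B3), but Kelond is never earned.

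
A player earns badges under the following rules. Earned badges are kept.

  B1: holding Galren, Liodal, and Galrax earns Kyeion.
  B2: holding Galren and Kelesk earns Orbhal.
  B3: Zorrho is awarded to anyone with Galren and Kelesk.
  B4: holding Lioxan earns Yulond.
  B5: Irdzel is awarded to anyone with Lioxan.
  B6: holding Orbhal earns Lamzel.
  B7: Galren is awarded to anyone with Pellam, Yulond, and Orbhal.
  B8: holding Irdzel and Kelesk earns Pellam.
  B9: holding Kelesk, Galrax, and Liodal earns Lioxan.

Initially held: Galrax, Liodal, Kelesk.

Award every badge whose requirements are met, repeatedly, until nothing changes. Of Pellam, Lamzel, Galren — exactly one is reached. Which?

With Kelesk, Galrax, and Liodal, Lioxan is earned (B9).
With Lioxan, Irdzel is earned (B5).
With Irdzel and Kelesk, Pellam is earned (B8).
Lamzel would need Orbhal (B6), but Orbhal is never earned. Galren would need Pellam, Yulond, and Orbhal (B7), but Orbhal is never earned.

Pellam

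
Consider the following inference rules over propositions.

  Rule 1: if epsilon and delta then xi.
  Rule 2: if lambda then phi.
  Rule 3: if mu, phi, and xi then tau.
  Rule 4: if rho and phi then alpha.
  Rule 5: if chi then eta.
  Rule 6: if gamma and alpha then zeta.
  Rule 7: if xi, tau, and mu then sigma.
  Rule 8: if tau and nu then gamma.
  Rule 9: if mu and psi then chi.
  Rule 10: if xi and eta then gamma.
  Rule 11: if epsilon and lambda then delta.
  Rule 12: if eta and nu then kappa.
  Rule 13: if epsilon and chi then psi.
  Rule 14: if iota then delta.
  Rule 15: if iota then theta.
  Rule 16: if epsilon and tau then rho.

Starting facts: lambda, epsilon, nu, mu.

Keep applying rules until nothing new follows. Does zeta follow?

epsilon and lambda hold, so delta follows (Rule 11).
From lambda, Rule 2 gives phi.
epsilon and delta hold, so xi follows (Rule 1).
mu, phi, and xi hold, so tau follows (Rule 3).
tau and nu hold, so gamma follows (Rule 8).
From epsilon and tau, Rule 16 gives rho.
From rho and phi, Rule 4 gives alpha.
gamma and alpha hold, so zeta follows (Rule 6).

Yes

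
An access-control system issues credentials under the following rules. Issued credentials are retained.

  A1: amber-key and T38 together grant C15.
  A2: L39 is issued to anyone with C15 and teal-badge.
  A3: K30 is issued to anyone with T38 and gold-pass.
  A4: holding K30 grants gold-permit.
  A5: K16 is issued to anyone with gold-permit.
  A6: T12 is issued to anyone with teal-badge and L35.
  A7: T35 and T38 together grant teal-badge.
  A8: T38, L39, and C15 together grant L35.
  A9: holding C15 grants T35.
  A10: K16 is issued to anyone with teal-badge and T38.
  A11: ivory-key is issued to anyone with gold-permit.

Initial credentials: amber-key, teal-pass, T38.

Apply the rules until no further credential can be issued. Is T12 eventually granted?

Holding amber-key and T38 grants C15 (A1).
Holding C15 grants T35 (A9).
Holding T35 and T38 grants teal-badge (A7).
Holding C15 and teal-badge grants L39 (A2).
Holding T38, L39, and C15 grants L35 (A8).
Holding teal-badge and L35 grants T12 (A6).

Yes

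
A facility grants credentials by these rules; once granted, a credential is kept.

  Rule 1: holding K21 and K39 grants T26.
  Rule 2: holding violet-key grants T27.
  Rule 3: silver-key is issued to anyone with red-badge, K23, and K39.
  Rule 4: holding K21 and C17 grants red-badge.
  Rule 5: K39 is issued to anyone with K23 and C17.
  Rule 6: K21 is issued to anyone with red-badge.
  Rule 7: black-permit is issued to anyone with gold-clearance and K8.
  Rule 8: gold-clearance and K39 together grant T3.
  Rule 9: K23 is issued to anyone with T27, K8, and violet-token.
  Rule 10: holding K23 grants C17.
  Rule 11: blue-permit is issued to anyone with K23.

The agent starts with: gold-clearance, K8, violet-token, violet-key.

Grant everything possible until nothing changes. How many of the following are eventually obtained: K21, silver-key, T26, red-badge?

0

K21 would need red-badge (Rule 6), but red-badge is never granted.
silver-key would need red-badge, K23, and K39 (Rule 3), but red-badge is never granted.
T26 would need K21 and K39 (Rule 1), but K21 is never granted.
red-badge would need K21 and C17 (Rule 4), but K21 is never granted.
None of the 4 are reached.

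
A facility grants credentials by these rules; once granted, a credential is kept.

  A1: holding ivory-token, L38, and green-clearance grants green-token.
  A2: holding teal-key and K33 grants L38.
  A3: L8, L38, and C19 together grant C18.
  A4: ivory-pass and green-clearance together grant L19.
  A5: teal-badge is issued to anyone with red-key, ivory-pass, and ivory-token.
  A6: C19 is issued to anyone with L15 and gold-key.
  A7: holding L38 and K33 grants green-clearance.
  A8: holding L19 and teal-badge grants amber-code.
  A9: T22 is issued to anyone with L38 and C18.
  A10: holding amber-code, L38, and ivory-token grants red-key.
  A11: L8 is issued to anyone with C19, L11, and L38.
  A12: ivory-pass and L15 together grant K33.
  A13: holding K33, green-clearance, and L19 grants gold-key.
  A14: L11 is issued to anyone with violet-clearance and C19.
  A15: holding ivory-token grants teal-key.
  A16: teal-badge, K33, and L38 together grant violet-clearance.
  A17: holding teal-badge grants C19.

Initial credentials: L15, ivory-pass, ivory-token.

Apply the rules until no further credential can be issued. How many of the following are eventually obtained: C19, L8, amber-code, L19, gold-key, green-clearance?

4

Holding ivory-pass and L15 grants K33 (A12).
Holding ivory-token grants teal-key (A15).
Holding teal-key and K33 grants L38 (A2).
Holding L38 and K33 grants green-clearance (A7).
Holding ivory-pass and green-clearance grants L19 (A4).
Holding K33, green-clearance, and L19 grants gold-key (A13).
Holding L15 and gold-key grants C19 (A6).
C19: reached.
L8 would need C19, L11, and L38 (A11), but L11 is never granted.
amber-code would need L19 and teal-badge (A8), but teal-badge is never granted.
L19: reached.
gold-key: reached.
green-clearance: reached.
Reached: C19, L19, gold-key, and green-clearance — 4 of the 6.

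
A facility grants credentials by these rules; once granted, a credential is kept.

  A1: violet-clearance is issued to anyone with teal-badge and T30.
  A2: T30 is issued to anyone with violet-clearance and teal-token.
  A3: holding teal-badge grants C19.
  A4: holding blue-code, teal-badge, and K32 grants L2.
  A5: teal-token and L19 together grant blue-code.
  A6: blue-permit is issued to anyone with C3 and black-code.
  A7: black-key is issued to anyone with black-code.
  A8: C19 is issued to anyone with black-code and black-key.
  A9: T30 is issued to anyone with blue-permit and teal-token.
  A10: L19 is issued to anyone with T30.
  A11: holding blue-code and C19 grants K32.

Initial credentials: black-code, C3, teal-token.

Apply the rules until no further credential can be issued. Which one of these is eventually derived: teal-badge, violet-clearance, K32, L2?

K32

Holding black-code grants black-key (A7).
Holding C3 and black-code grants blue-permit (A6).
Holding blue-permit and teal-token grants T30 (A9).
Holding black-code and black-key grants C19 (A8).
Holding T30 grants L19 (A10).
Holding teal-token and L19 grants blue-code (A5).
Holding blue-code and C19 grants K32 (A11).
No rule produces teal-badge, and it is not given. violet-clearance would need teal-badge and T30 (A1), but teal-badge is never granted. L2 would need blue-code, teal-badge, and K32 (A4), but teal-badge is never granted.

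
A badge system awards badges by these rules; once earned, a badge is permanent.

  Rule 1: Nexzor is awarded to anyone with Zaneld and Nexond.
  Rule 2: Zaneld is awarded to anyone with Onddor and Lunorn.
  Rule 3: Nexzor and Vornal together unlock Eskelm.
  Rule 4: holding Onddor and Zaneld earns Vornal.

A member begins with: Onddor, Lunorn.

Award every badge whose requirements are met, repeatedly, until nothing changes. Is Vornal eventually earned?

Yes

With Onddor and Lunorn, Zaneld is earned (Rule 2).
With Onddor and Zaneld, Vornal is earned (Rule 4).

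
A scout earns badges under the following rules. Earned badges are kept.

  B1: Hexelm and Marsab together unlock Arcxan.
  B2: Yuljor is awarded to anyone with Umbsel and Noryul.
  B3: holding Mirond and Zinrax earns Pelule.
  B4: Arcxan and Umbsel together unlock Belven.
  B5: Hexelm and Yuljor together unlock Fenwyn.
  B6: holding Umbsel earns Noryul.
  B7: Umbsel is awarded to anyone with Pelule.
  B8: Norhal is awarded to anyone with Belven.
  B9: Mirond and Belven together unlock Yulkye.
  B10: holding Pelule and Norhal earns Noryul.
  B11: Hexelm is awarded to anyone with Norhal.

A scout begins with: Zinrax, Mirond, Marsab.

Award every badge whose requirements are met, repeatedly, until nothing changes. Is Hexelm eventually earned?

No

Hexelm would need Norhal (B11), but Norhal is never earned.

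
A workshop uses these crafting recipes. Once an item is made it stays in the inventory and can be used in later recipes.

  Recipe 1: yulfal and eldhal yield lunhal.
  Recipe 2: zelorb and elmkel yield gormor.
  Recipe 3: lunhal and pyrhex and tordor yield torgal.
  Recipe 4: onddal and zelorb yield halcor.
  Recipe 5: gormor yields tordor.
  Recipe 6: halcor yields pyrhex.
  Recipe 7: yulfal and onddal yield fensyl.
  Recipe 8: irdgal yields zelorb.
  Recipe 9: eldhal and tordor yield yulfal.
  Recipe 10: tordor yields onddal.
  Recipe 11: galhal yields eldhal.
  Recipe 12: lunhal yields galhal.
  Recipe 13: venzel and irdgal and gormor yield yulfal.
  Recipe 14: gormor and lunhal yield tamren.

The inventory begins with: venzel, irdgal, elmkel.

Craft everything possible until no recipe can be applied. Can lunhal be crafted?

lunhal would need yulfal and eldhal (Recipe 1), but eldhal is never obtained.

No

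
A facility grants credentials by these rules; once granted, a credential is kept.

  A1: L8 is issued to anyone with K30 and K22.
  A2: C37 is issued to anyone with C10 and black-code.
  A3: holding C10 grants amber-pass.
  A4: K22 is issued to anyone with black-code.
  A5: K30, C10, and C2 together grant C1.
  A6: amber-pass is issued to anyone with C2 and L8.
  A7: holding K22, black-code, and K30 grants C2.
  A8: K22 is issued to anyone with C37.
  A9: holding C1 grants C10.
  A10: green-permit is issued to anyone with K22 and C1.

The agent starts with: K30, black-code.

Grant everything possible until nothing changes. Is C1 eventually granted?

C1 would need K30, C10, and C2 (A5), but C10 is never granted.

No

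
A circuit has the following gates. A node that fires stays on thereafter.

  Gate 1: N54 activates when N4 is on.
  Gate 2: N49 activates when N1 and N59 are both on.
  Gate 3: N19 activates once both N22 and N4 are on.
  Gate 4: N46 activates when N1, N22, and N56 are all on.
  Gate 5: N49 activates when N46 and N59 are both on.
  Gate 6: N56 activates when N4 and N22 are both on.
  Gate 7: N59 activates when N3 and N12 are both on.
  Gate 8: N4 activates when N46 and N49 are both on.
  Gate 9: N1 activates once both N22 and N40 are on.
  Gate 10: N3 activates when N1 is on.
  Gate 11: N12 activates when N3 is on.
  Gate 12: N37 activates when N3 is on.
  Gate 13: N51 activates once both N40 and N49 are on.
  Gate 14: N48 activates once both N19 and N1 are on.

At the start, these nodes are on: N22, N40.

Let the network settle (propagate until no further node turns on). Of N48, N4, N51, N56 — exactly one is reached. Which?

N51

N22 and N40 are on, so N1 activates (Gate 9).
N1 is on, so N3 activates (Gate 10).
N3 is on, so N12 activates (Gate 11).
Gate 7: N3 and N12 on → N59 on.
Gate 2: N1 and N59 on → N49 on.
N40 and N49 are on, so N51 activates (Gate 13).
N4 would need N46 and N49 (Gate 8), but N46 never turns on. N48 would need N19 and N1 (Gate 14), but N19 never turns on. N56 would need N4 and N22 (Gate 6), but N4 never turns on.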